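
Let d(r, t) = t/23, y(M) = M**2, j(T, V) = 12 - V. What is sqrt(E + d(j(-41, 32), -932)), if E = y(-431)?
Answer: 3*sqrt(10916237)/23 ≈ 430.95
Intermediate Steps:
d(r, t) = t/23 (d(r, t) = t*(1/23) = t/23)
E = 185761 (E = (-431)**2 = 185761)
sqrt(E + d(j(-41, 32), -932)) = sqrt(185761 + (1/23)*(-932)) = sqrt(185761 - 932/23) = sqrt(4271571/23) = 3*sqrt(10916237)/23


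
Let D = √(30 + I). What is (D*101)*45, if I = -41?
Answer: 4545*I*√11 ≈ 15074.0*I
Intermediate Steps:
D = I*√11 (D = √(30 - 41) = √(-11) = I*√11 ≈ 3.3166*I)
(D*101)*45 = ((I*√11)*101)*45 = (101*I*√11)*45 = 4545*I*√11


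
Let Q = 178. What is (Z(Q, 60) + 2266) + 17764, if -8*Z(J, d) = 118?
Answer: 80061/4 ≈ 20015.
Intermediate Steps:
Z(J, d) = -59/4 (Z(J, d) = -⅛*118 = -59/4)
(Z(Q, 60) + 2266) + 17764 = (-59/4 + 2266) + 17764 = 9005/4 + 17764 = 80061/4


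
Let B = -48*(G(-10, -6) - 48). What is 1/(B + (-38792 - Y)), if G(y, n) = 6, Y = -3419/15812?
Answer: -15812/581498693 ≈ -2.7192e-5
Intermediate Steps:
Y = -3419/15812 (Y = -3419*1/15812 = -3419/15812 ≈ -0.21623)
B = 2016 (B = -48*(6 - 48) = -48*(-42) = 2016)
1/(B + (-38792 - Y)) = 1/(2016 + (-38792 - 1*(-3419/15812))) = 1/(2016 + (-38792 + 3419/15812)) = 1/(2016 - 613375685/15812) = 1/(-581498693/15812) = -15812/581498693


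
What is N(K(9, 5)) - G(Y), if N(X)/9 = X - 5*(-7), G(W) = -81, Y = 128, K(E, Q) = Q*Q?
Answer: 621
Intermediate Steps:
K(E, Q) = Q²
N(X) = 315 + 9*X (N(X) = 9*(X - 5*(-7)) = 9*(X + 35) = 9*(35 + X) = 315 + 9*X)
N(K(9, 5)) - G(Y) = (315 + 9*5²) - 1*(-81) = (315 + 9*25) + 81 = (315 + 225) + 81 = 540 + 81 = 621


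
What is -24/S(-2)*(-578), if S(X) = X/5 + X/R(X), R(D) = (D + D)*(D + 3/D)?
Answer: -485520/19 ≈ -25554.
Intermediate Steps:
R(D) = 2*D*(D + 3/D) (R(D) = (2*D)*(D + 3/D) = 2*D*(D + 3/D))
S(X) = X/5 + X/(6 + 2*X**2)
-24/S(-2)*(-578) = -24*(-5*(3 + (-2)**2)/(11 + 2*(-2)**2))*(-578) = -24*(-5*(3 + 4)/(11 + 2*4))*(-578) = -24*(-35/(11 + 8))*(-578) = -24/((1/10)*(-2)*(1/7)*19)*(-578) = -24/(-19/35)*(-578) = -24*(-35/19)*(-578) = (840/19)*(-578) = -485520/19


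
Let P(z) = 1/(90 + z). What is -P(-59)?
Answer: -1/31 ≈ -0.032258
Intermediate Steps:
-P(-59) = -1/(90 - 59) = -1/31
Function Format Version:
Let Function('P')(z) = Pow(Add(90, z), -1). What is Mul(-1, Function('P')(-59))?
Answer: Rational(-1, 31) ≈ -0.032258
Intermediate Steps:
Mul(-1, Function('P')(-59)) = Mul(-1, Pow(Add(90, -59), -1)) = Mul(-1, Pow(31, -1)) = Mul(-1, Rational(1, 31)) = Rational(-1, 31)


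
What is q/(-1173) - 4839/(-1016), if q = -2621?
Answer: 8339083/1191768 ≈ 6.9972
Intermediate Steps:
q/(-1173) - 4839/(-1016) = -2621/(-1173) - 4839/(-1016) = -2621*(-1/1173) - 4839*(-1/1016) = 2621/1173 + 4839/1016 = 8339083/1191768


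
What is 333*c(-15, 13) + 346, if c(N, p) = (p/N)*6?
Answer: -6928/5 ≈ -1385.6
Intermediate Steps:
c(N, p) = 6*p/N
333*c(-15, 13) + 346 = 333*(6*13/(-15)) + 346 = 333*(6*13*(-1/15)) + 346 = 333*(-26/5) + 346 = -8658/5 + 346 = -6928/5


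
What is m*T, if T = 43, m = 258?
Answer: 11094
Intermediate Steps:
m*T = 258*43 = 11094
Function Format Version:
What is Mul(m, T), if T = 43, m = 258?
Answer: 11094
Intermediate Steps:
Mul(m, T) = Mul(258, 43) = 11094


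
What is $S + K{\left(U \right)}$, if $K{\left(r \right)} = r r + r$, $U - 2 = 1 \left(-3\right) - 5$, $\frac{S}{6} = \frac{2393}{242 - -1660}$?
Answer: $\frac{11903}{317} \approx 37.549$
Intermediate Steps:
$S = \frac{2393}{317}$ ($S = 6 \frac{2393}{242 - -1660} = 6 \frac{2393}{242 + 1660} = 6 \cdot \frac{2393}{1902} = \frac{2393}{317} \approx 7.5489$)
$U = -6$ ($U = 2 + \left(1 \left(-3\right) - 5\right) = 2 - 8 = -6$)
$K{\left(r \right)} = r + r^{2}$ ($K{\left(r \right)} = r^{2} + r = r + r^{2}$)
$S + K{\left(U \right)} = \frac{2393}{317} - 6 \left(1 - 6\right) = \frac{2393}{317} - -30 = \frac{2393}{317} + 30 = \frac{11903}{317}$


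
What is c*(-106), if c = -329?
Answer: 34874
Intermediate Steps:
c*(-106) = -329*(-106) = 34874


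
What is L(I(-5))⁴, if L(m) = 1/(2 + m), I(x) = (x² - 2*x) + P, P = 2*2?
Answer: 1/2825761 ≈ 3.5389e-7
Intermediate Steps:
P = 4
I(x) = 4 + x² - 2*x (I(x) = (x² - 2*x) + 4 = 4 + x² - 2*x)
L(I(-5))⁴ = (1/(2 + (4 + (-5)² - 2*(-5))))⁴ = (1/(2 + (4 + 25 + 10)))⁴ = (1/(2 + 39))⁴ = (1/41)⁴ = 1/2825761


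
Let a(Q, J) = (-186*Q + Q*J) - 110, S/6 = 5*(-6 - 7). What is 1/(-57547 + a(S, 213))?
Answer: -1/68187 ≈ -1.4666e-5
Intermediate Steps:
S = -390 (S = 6*(5*(-6 - 7)) = 6*(5*(-13)) = 6*(-65) = -390)
a(Q, J) = -110 - 186*Q + J*Q (a(Q, J) = (-186*Q + J*Q) - 110 = -110 - 186*Q + J*Q)
1/(-57547 + a(S, 213)) = 1/(-57547 + (-110 - 186*(-390) + 213*(-390))) = 1/(-57547 + (-110 + 72540 - 83070)) = 1/(-57547 - 10640) = 1/(-68187) = -1/68187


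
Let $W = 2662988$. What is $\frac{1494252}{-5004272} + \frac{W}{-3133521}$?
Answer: $- \frac{4502146576507}{3920247850428} \approx -1.1484$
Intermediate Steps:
$\frac{1494252}{-5004272} + \frac{W}{-3133521} = \frac{1494252}{-5004272} + \frac{2662988}{-3133521} = 1494252 \left(- \frac{1}{5004272}\right) + 2662988 \left(- \frac{1}{3133521}\right) = - \frac{373563}{1251068} - \frac{2662988}{3133521} = - \frac{4502146576507}{3920247850428}$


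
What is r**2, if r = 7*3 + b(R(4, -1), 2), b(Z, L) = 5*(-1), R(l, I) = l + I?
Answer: 256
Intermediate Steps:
R(l, I) = I + l
b(Z, L) = -5
r = 16 (r = 7*3 - 5 = 21 - 5 = 16)
r**2 = 16**2 = 256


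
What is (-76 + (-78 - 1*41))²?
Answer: 38025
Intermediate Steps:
(-76 + (-78 - 1*41))² = (-76 + (-78 - 41))² = (-76 - 119)² = (-195)² = 38025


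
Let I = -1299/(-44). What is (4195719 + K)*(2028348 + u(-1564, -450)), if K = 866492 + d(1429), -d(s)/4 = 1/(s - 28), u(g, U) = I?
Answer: 210988405139277959/20548 ≈ 1.0268e+13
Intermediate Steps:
I = 1299/44 (I = -1299*(-1/44) = 1299/44 ≈ 29.523)
u(g, U) = 1299/44
d(s) = -4/(-28 + s) (d(s) = -4/(s - 28) = -4/(-28 + s))
K = 1213955288/1401 (K = 866492 - 4/(-28 + 1429) = 866492 - 4/1401 = 1213955288/1401 ≈ 8.6649e+5)
(4195719 + K)*(2028348 + u(-1564, -450)) = (4195719 + 1213955288/1401)*(2028348 + 1299/44) = (7092157607/1401)*(89248611/44) = 210988405139277959/20548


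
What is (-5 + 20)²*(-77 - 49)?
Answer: -28350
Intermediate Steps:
(-5 + 20)²*(-77 - 49) = 15²*(-126) = 225*(-126) = -28350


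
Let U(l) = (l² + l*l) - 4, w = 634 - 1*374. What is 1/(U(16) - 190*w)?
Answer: -1/48892 ≈ -2.0453e-5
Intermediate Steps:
w = 260 (w = 634 - 374 = 260)
U(l) = -4 + 2*l² (U(l) = (l² + l²) - 4 = 2*l² - 4 = -4 + 2*l²)
1/(U(16) - 190*w) = 1/((-4 + 2*16²) - 190*260) = 1/((-4 + 2*256) - 49400) = 1/((-4 + 512) - 49400) = 1/(508 - 49400) = 1/(-48892) = -1/48892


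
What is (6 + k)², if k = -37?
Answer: 961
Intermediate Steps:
(6 + k)² = (6 - 37)² = (-31)² = 961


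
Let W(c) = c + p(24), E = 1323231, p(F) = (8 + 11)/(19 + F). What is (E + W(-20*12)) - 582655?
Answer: 31834467/43 ≈ 7.4034e+5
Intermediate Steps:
p(F) = 19/(19 + F)
W(c) = 19/43 + c (W(c) = c + 19/(19 + 24) = c + 19/43 = 19/43 + c)
(E + W(-20*12)) - 582655 = (1323231 + (19/43 - 20*12)) - 582655 = (1323231 + (19/43 - 240)) - 582655 = (1323231 - 10301/43) - 582655 = 56888632/43 - 582655 = 31834467/43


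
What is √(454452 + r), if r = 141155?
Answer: √595607 ≈ 771.76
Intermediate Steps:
√(454452 + r) = √(454452 + 141155) = √595607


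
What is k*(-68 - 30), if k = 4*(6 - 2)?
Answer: -1568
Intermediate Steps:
k = 16 (k = 4*4 = 16)
k*(-68 - 30) = 16*(-68 - 30) = 16*(-98) = -1568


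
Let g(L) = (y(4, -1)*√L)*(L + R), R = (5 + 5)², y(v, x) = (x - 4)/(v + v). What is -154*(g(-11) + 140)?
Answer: -21560 + 34265*I*√11/4 ≈ -21560.0 + 28411.0*I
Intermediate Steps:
y(v, x) = (-4 + x)/(2*v) (y(v, x) = (-4 + x)/((2*v)) = (-4 + x)*(1/(2*v)) = (-4 + x)/(2*v))
R = 100 (R = 10² = 100)
g(L) = -5*√L*(100 + L)/8 (g(L) = (((½)*(-4 - 1)/4)*√L)*(L + 100) = (((½)*(¼)*(-5))*√L)*(100 + L) = (-5*√L/8)*(100 + L) = -5*√L*(100 + L)/8)
-154*(g(-11) + 140) = -154*(5*√(-11)*(-100 - 1*(-11))/8 + 140) = -154*(5*(I*√11)*(-100 + 11)/8 + 140) = -154*((5/8)*(I*√11)*(-89) + 140) = -154*(-445*I*√11/8 + 140) = -154*(140 - 445*I*√11/8) = -21560 + 34265*I*√11/4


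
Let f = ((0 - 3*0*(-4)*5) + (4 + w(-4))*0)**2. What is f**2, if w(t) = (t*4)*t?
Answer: 0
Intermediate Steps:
w(t) = 4*t**2 (w(t) = (4*t)*t = 4*t**2)
f = 0 (f = ((0 - 3*0*(-4)*5) + (4 + 4*(-4)**2)*0)**2 = ((0 - 0*5) + (4 + 4*16)*0)**2 = ((0 - 3*0) + (4 + 64)*0)**2 = ((0 + 0) + 68*0)**2 = (0 + 0)**2 = 0**2 = 0)
f**2 = 0**2 = 0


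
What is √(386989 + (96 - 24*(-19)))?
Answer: 7*√7909 ≈ 622.53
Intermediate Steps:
√(386989 + (96 - 24*(-19))) = √(386989 + (96 + 456)) = √(386989 + 552) = √387541 = 7*√7909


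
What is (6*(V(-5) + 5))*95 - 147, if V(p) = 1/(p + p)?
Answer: 2646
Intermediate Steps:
V(p) = 1/(2*p)
(6*(V(-5) + 5))*95 - 147 = (6*((½)/(-5) + 5))*95 - 147 = (6*((½)*(-⅕) + 5))*95 - 147 = (6*(-⅒ + 5))*95 - 147 = (6*(49/10))*95 - 147 = (147/5)*95 - 147 = 2793 - 147 = 2646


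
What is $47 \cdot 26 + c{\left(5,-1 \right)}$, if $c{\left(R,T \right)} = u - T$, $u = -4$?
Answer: $1219$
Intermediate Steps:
$c{\left(R,T \right)} = -4 - T$
$47 \cdot 26 + c{\left(5,-1 \right)} = 47 \cdot 26 - 3 = 1222 + \left(-4 + 1\right) = 1222 - 3 = 1219$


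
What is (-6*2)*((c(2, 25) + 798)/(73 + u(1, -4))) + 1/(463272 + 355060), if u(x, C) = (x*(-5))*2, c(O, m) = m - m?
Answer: -124386463/818332 ≈ -152.00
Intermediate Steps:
c(O, m) = 0
u(x, C) = -10*x (u(x, C) = -5*x*2 = -10*x)
(-6*2)*((c(2, 25) + 798)/(73 + u(1, -4))) + 1/(463272 + 355060) = (-6*2)*((0 + 798)/(73 - 10*1)) + 1/(463272 + 355060) = -9576/(73 - 10) + 1/818332 = -9576/63 + 1/818332 = -12*38/3 + 1/818332 = -152 + 1/818332 = -124386463/818332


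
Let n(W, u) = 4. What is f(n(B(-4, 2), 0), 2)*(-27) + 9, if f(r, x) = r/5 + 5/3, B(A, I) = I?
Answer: -288/5 ≈ -57.600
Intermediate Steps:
f(r, x) = 5/3 + r/5 (f(r, x) = r*(⅕) + 5*(⅓) = r/5 + 5/3 = 5/3 + r/5)
f(n(B(-4, 2), 0), 2)*(-27) + 9 = (5/3 + (⅕)*4)*(-27) + 9 = (5/3 + ⅘)*(-27) + 9 = (37/15)*(-27) + 9 = -333/5 + 9 = -288/5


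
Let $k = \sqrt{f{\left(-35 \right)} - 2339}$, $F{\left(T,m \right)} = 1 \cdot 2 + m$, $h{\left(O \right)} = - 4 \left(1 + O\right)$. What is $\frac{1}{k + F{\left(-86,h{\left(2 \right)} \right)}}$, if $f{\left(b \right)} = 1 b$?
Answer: $- \frac{5}{1237} - \frac{i \sqrt{2374}}{2474} \approx -0.004042 - 0.019694 i$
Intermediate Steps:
$f{\left(b \right)} = b$
$h{\left(O \right)} = -4 - 4 O$
$F{\left(T,m \right)} = 2 + m$
$k = i \sqrt{2374}$ ($k = \sqrt{-35 - 2339} = \sqrt{-2374} = i \sqrt{2374} \approx 48.724 i$)
$\frac{1}{k + F{\left(-86,h{\left(2 \right)} \right)}} = \frac{1}{i \sqrt{2374} + \left(2 - 12\right)} = \frac{1}{i \sqrt{2374} - 10} = \frac{1}{-10 + i \sqrt{2374}}$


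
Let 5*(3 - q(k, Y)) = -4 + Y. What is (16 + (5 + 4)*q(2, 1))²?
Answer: 58564/25 ≈ 2342.6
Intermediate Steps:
q(k, Y) = 19/5 - Y/5 (q(k, Y) = 3 - (-4 + Y)/5 = 3 + (⅘ - Y/5) = 19/5 - Y/5)
(16 + (5 + 4)*q(2, 1))² = (16 + (5 + 4)*(19/5 - ⅕*1))² = (16 + 9*(19/5 - ⅕))² = (16 + 9*(18/5))² = (16 + 162/5)² = (242/5)² = 58564/25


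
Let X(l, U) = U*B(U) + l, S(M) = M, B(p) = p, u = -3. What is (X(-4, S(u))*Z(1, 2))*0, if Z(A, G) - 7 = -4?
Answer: 0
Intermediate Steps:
Z(A, G) = 3 (Z(A, G) = 7 - 4 = 3)
X(l, U) = l + U² (X(l, U) = U*U + l = U² + l = l + U²)
(X(-4, S(u))*Z(1, 2))*0 = ((-4 + (-3)²)*3)*0 = ((-4 + 9)*3)*0 = (5*3)*0 = 15*0 = 0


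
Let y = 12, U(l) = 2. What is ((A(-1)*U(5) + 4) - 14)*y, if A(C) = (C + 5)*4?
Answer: 264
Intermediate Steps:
A(C) = 20 + 4*C (A(C) = (5 + C)*4 = 20 + 4*C)
((A(-1)*U(5) + 4) - 14)*y = (((20 + 4*(-1))*2 + 4) - 14)*12 = (((20 - 4)*2 + 4) - 14)*12 = ((16*2 + 4) - 14)*12 = ((32 + 4) - 14)*12 = (36 - 14)*12 = 22*12 = 264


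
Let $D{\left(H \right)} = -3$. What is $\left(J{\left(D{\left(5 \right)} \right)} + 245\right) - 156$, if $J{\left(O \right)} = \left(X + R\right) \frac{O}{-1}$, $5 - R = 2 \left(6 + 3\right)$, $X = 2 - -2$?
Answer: $62$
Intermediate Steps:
$X = 4$ ($X = 2 + 2 = 4$)
$R = -13$ ($R = 5 - 2 \left(6 + 3\right) = 5 - 2 \cdot 9 = 5 - 18 = -13$)
$J{\left(O \right)} = 9 O$ ($J{\left(O \right)} = \left(4 - 13\right) \frac{O}{-1} = - 9 O \left(-1\right) = - 9 \left(- O\right) = 9 O$)
$\left(J{\left(D{\left(5 \right)} \right)} + 245\right) - 156 = \left(9 \left(-3\right) + 245\right) - 156 = \left(-27 + 245\right) - 156 = 218 - 156 = 62$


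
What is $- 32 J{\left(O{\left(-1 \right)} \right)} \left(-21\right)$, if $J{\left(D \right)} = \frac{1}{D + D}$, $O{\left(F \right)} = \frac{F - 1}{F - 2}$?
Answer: $504$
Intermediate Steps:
$O{\left(F \right)} = \frac{-1 + F}{-2 + F}$
$J{\left(D \right)} = \frac{1}{2 D}$
$- 32 J{\left(O{\left(-1 \right)} \right)} \left(-21\right) = - 32 \frac{1}{2 \frac{-1 - 1}{-2 - 1}} \left(-21\right) = - 32 \frac{1}{2 \frac{1}{-3} \left(-2\right)} \left(-21\right) = - 32 \frac{1}{2 \left(\left(- \frac{1}{3}\right) \left(-2\right)\right)} \left(-21\right) = - 32 \frac{1}{2 \cdot \frac{2}{3}} \left(-21\right) = - 32 \cdot \frac{1}{2} \cdot \frac{3}{2} \left(-21\right) = \left(-32\right) \frac{3}{4} \left(-21\right) = \left(-24\right) \left(-21\right) = 504$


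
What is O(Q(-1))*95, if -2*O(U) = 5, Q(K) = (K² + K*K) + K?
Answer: -475/2 ≈ -237.50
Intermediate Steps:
Q(K) = K + 2*K² (Q(K) = (K² + K²) + K = 2*K² + K = K + 2*K²)
O(U) = -5/2 (O(U) = -½*5 = -5/2)
O(Q(-1))*95 = -5/2*95 = -475/2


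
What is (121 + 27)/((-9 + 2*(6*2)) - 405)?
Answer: -74/195 ≈ -0.37949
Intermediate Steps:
(121 + 27)/((-9 + 2*(6*2)) - 405) = 148/((-9 + 2*12) - 405) = 148/((-9 + 24) - 405) = 148/(15 - 405) = 148/(-390) = 148*(-1/390) = -74/195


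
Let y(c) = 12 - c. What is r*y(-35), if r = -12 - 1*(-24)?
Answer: 564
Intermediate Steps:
r = 12 (r = -12 + 24 = 12)
r*y(-35) = 12*(12 - 1*(-35)) = 12*(12 + 35) = 12*47 = 564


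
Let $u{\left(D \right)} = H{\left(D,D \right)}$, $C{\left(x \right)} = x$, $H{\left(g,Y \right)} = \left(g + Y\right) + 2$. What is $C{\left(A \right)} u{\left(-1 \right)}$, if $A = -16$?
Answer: $0$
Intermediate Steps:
$H{\left(g,Y \right)} = 2 + Y + g$ ($H{\left(g,Y \right)} = \left(Y + g\right) + 2 = 2 + Y + g$)
$u{\left(D \right)} = 2 + 2 D$ ($u{\left(D \right)} = 2 + D + D = 2 + 2 D$)
$C{\left(A \right)} u{\left(-1 \right)} = - 16 \left(2 + 2 \left(-1\right)\right) = - 16 \left(2 - 2\right) = \left(-16\right) 0 = 0$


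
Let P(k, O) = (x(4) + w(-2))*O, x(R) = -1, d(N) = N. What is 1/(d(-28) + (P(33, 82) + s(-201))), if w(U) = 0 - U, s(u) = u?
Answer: -1/147 ≈ -0.0068027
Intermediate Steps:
w(U) = -U
P(k, O) = O (P(k, O) = (-1 - 1*(-2))*O = (-1 + 2)*O = 1*O = O)
1/(d(-28) + (P(33, 82) + s(-201))) = 1/(-28 + (82 - 201)) = 1/(-28 - 119) = 1/(-147) = -1/147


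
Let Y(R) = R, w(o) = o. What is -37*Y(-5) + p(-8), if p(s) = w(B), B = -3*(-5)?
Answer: 200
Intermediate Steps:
B = 15
p(s) = 15
-37*Y(-5) + p(-8) = -37*(-5) + 15 = 185 + 15 = 200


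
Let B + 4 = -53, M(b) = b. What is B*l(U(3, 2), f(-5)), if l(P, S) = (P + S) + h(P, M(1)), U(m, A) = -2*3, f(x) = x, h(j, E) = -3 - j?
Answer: 456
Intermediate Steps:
U(m, A) = -6
l(P, S) = -3 + S (l(P, S) = (P + S) + (-3 - P) = -3 + S)
B = -57 (B = -4 - 53 = -57)
B*l(U(3, 2), f(-5)) = -57*(-3 - 5) = -57*(-8) = 456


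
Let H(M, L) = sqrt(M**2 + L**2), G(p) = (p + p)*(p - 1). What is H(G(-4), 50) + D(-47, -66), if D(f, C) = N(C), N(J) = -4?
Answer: -4 + 10*sqrt(41) ≈ 60.031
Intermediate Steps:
G(p) = 2*p*(-1 + p) (G(p) = (2*p)*(-1 + p) = 2*p*(-1 + p))
D(f, C) = -4
H(M, L) = sqrt(L**2 + M**2)
H(G(-4), 50) + D(-47, -66) = sqrt(50**2 + (2*(-4)*(-1 - 4))**2) - 4 = sqrt(2500 + (2*(-4)*(-5))**2) - 4 = sqrt(2500 + 40**2) - 4 = sqrt(2500 + 1600) - 4 = sqrt(4100) - 4 = 10*sqrt(41) - 4 = -4 + 10*sqrt(41)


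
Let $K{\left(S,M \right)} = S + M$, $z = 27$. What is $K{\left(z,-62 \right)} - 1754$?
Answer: $-1789$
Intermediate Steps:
$K{\left(S,M \right)} = M + S$
$K{\left(z,-62 \right)} - 1754 = \left(-62 + 27\right) - 1754 = -35 - 1754 = -1789$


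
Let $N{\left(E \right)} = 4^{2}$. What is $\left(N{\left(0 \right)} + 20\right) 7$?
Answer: $252$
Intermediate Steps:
$N{\left(E \right)} = 16$
$\left(N{\left(0 \right)} + 20\right) 7 = \left(16 + 20\right) 7 = 36 \cdot 7 = 252$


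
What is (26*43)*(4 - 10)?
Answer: -6708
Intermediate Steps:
(26*43)*(4 - 10) = 1118*(-6) = -6708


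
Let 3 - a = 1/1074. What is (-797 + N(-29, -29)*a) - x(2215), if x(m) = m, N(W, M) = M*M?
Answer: -526027/1074 ≈ -489.78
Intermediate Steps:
N(W, M) = M**2
a = 3221/1074 (a = 3 - 1/1074 = 3221/1074 ≈ 2.9991)
(-797 + N(-29, -29)*a) - x(2215) = (-797 + (-29)**2*(3221/1074)) - 1*2215 = (-797 + 841*(3221/1074)) - 2215 = (-797 + 2708861/1074) - 2215 = 1852883/1074 - 2215 = -526027/1074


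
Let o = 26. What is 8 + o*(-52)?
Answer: -1344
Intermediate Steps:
8 + o*(-52) = 8 + 26*(-52) = 8 - 1352 = -1344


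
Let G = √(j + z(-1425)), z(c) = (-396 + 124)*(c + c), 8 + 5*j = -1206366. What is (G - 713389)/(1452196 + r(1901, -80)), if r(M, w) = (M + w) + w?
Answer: -713389/1453937 + √13348130/7269685 ≈ -0.49016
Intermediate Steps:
j = -1206374/5 (j = -8/5 + (⅕)*(-1206366) = -8/5 - 1206366/5 = -1206374/5 ≈ -2.4127e+5)
z(c) = -544*c
G = √13348130/5 (G = √(-1206374/5 - 544*(-1425)) = √(-1206374/5 + 775200) = √(2669626/5) = √13348130/5 ≈ 730.70)
r(M, w) = M + 2*w
(G - 713389)/(1452196 + r(1901, -80)) = (√13348130/5 - 713389)/(1452196 + (1901 + 2*(-80))) = (-713389 + √13348130/5)/(1452196 + (1901 - 160)) = (-713389 + √13348130/5)/(1452196 + 1741) = (-713389 + √13348130/5)/1453937 = (-713389 + √13348130/5)*(1/1453937) = -713389/1453937 + √13348130/7269685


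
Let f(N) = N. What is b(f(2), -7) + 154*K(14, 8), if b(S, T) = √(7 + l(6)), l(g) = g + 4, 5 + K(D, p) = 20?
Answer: 2310 + √17 ≈ 2314.1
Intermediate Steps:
K(D, p) = 15 (K(D, p) = -5 + 20 = 15)
l(g) = 4 + g
b(S, T) = √17 (b(S, T) = √(7 + (4 + 6)) = √(7 + 10) = √17)
b(f(2), -7) + 154*K(14, 8) = √17 + 154*15 = √17 + 2310 = 2310 + √17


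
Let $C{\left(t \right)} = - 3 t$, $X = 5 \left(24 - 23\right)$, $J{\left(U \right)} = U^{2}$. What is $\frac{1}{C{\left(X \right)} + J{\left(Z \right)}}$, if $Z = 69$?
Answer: $\frac{1}{4746} \approx 0.0002107$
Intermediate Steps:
$X = 5$ ($X = 5 \cdot 1 = 5$)
$\frac{1}{C{\left(X \right)} + J{\left(Z \right)}} = \frac{1}{\left(-3\right) 5 + 69^{2}} = \frac{1}{-15 + 4761} = \frac{1}{4746}$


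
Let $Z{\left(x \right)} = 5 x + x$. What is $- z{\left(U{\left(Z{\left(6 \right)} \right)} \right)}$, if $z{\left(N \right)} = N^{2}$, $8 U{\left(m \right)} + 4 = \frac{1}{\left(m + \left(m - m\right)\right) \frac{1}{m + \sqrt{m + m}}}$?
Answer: $- \frac{163}{1152} + \frac{\sqrt{2}}{64} \approx -0.1194$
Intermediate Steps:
$Z{\left(x \right)} = 6 x$
$U{\left(m \right)} = - \frac{1}{2} + \frac{m + \sqrt{2} \sqrt{m}}{8 m}$ ($U{\left(m \right)} = - \frac{1}{2} + \frac{1}{8 \frac{m + \left(m - m\right)}{m + \sqrt{m + m}}} = - \frac{1}{2} + \frac{1}{8 \frac{m + 0}{m + \sqrt{2 m}}} = - \frac{1}{2} + \frac{1}{8 \frac{m}{m + \sqrt{2} \sqrt{m}}} = - \frac{1}{2} + \frac{\frac{1}{m} \left(m + \sqrt{2} \sqrt{m}\right)}{8} = - \frac{1}{2} + \frac{m + \sqrt{2} \sqrt{m}}{8 m}$)
$- z{\left(U{\left(Z{\left(6 \right)} \right)} \right)} = - \left(- \frac{3}{8} + \frac{\sqrt{2}}{8 \cdot 6}\right)^{2} = - \left(- \frac{3}{8} + \frac{1}{8} \sqrt{2} \cdot \frac{1}{6}\right)^{2} = - \left(- \frac{3}{8} + \frac{\sqrt{2}}{48}\right)^{2}$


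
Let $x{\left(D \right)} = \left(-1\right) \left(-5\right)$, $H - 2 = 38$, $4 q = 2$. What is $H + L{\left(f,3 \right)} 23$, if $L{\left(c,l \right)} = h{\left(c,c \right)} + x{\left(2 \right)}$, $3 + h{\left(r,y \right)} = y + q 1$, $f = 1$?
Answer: $\frac{241}{2} \approx 120.5$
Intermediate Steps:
$q = \frac{1}{2}$ ($q = \frac{1}{4} \cdot 2 = \frac{1}{2} \approx 0.5$)
$H = 40$ ($H = 2 + 38 = 40$)
$x{\left(D \right)} = 5$
$h{\left(r,y \right)} = - \frac{5}{2} + y$ ($h{\left(r,y \right)} = -3 + \left(y + \frac{1}{2} \cdot 1\right) = -3 + \left(y + \frac{1}{2}\right) = -3 + \left(\frac{1}{2} + y\right) = - \frac{5}{2} + y$)
$L{\left(c,l \right)} = \frac{5}{2} + c$ ($L{\left(c,l \right)} = \left(- \frac{5}{2} + c\right) + 5 = \frac{5}{2} + c$)
$H + L{\left(f,3 \right)} 23 = 40 + \left(\frac{5}{2} + 1\right) 23 = 40 + \frac{7}{2} \cdot 23 = 40 + \frac{161}{2} = \frac{241}{2}$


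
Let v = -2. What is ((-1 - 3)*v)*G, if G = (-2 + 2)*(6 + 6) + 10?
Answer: 80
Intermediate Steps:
G = 10 (G = 0*12 + 10 = 0 + 10 = 10)
((-1 - 3)*v)*G = ((-1 - 3)*(-2))*10 = -4*(-2)*10 = 8*10 = 80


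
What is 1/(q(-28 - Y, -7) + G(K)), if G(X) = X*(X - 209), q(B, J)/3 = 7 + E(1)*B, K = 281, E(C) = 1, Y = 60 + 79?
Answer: 1/19752 ≈ 5.0628e-5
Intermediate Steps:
Y = 139
q(B, J) = 21 + 3*B (q(B, J) = 3*(7 + 1*B) = 3*(7 + B) = 21 + 3*B)
G(X) = X*(-209 + X)
1/(q(-28 - Y, -7) + G(K)) = 1/((21 + 3*(-28 - 1*139)) + 281*(-209 + 281)) = 1/((21 + 3*(-28 - 139)) + 281*72) = 1/((21 + 3*(-167)) + 20232) = 1/((21 - 501) + 20232) = 1/(-480 + 20232) = 1/19752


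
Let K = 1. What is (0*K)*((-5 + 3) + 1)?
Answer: 0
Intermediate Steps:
(0*K)*((-5 + 3) + 1) = (0*1)*((-5 + 3) + 1) = 0*(-2 + 1) = 0*(-1) = 0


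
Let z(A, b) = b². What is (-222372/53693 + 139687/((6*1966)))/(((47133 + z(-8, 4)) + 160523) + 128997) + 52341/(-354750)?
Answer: -1859854624030584127/12607434389087554500 ≈ -0.14752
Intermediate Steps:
(-222372/53693 + 139687/((6*1966)))/(((47133 + z(-8, 4)) + 160523) + 128997) + 52341/(-354750) = (-222372/53693 + 139687/((6*1966)))/(((47133 + 4²) + 160523) + 128997) + 52341/(-354750) = (-222372*1/53693 + 139687/11796)/(((47133 + 16) + 160523) + 128997) + 52341*(-1/354750) = (-222372/53693 + 139687*(1/11796))/((47149 + 160523) + 128997) - 17447/118250 = (-222372/53693 + 139687/11796)/(207672 + 128997) - 17447/118250 = (4877113979/633362628)/336669 - 17447/118250 = (4877113979/633362628)*(1/336669) - 17447/118250 = 4877113979/213233562606132 - 17447/118250 = -1859854624030584127/12607434389087554500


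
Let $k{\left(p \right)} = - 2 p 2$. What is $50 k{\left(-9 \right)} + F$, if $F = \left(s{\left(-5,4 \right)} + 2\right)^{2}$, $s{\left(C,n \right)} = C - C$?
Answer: $1804$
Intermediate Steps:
$s{\left(C,n \right)} = 0$
$k{\left(p \right)} = - 4 p$
$F = 4$ ($F = \left(0 + 2\right)^{2} = 2^{2} = 4$)
$50 k{\left(-9 \right)} + F = 50 \left(\left(-4\right) \left(-9\right)\right) + 4 = 50 \cdot 36 + 4 = 1800 + 4 = 1804$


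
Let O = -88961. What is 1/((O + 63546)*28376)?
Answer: -1/721176040 ≈ -1.3866e-9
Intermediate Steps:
1/((O + 63546)*28376) = 1/((-88961 + 63546)*28376) = (1/28376)/(-25415) = -1/25415*1/28376 = -1/721176040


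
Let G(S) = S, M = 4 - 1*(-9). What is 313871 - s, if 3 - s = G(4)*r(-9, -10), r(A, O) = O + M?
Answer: 313880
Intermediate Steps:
M = 13 (M = 4 + 9 = 13)
r(A, O) = 13 + O (r(A, O) = O + 13 = 13 + O)
s = -9 (s = 3 - 4*(13 - 10) = 3 - 4*3 = 3 - 1*12 = 3 - 12 = -9)
313871 - s = 313871 - 1*(-9) = 313871 + 9 = 313880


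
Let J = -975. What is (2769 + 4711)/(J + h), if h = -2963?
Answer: -340/179 ≈ -1.8994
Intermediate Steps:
(2769 + 4711)/(J + h) = (2769 + 4711)/(-975 - 2963) = 7480/(-3938) = 7480*(-1/3938) = -340/179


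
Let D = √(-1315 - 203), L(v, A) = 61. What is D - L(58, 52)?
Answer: -61 + I*√1518 ≈ -61.0 + 38.962*I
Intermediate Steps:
D = I*√1518 (D = √(-1518) = I*√1518 ≈ 38.962*I)
D - L(58, 52) = I*√1518 - 1*61 = I*√1518 - 61 = -61 + I*√1518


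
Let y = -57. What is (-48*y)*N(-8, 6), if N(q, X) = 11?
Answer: 30096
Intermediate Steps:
(-48*y)*N(-8, 6) = -48*(-57)*11 = 2736*11 = 30096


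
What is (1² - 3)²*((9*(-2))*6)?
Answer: -432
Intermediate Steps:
(1² - 3)²*((9*(-2))*6) = (1 - 3)²*(-18*6) = (-2)²*(-108) = 4*(-108) = -432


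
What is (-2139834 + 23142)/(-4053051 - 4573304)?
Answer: 2116692/8626355 ≈ 0.24537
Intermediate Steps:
(-2139834 + 23142)/(-4053051 - 4573304) = -2116692/(-8626355) = -2116692*(-1/8626355) = 2116692/8626355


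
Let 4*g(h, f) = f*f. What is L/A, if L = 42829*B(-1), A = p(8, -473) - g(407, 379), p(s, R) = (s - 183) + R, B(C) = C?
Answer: 171316/146233 ≈ 1.1715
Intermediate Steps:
g(h, f) = f²/4 (g(h, f) = (f*f)/4 = f²/4)
p(s, R) = -183 + R + s (p(s, R) = (-183 + s) + R = -183 + R + s)
A = -146233/4 (A = (-183 - 473 + 8) - 379²/4 = -648 - 143641/4 = -146233/4 ≈ -36558.)
L = -42829 (L = 42829*(-1) = -42829)
L/A = -42829/(-146233/4) = -42829*(-4/146233) = 171316/146233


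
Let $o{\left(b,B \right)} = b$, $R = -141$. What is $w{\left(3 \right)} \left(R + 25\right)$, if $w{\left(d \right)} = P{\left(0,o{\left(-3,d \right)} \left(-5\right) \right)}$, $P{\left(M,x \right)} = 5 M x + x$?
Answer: $-1740$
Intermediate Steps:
$P{\left(M,x \right)} = x + 5 M x$ ($P{\left(M,x \right)} = 5 M x + x = x + 5 M x$)
$w{\left(d \right)} = 15$ ($w{\left(d \right)} = \left(-3\right) \left(-5\right) \left(1 + 5 \cdot 0\right) = 15 \left(1 + 0\right) = 15 \cdot 1 = 15$)
$w{\left(3 \right)} \left(R + 25\right) = 15 \left(-141 + 25\right) = 15 \left(-116\right) = -1740$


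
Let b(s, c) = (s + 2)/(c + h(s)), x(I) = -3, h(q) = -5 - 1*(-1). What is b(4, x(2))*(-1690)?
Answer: 10140/7 ≈ 1448.6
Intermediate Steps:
h(q) = -4 (h(q) = -5 + 1 = -4)
b(s, c) = (2 + s)/(-4 + c) (b(s, c) = (s + 2)/(c - 4) = (2 + s)/(-4 + c))
b(4, x(2))*(-1690) = ((2 + 4)/(-4 - 3))*(-1690) = (6/(-7))*(-1690) = -⅐*6*(-1690) = -6/7*(-1690) = 10140/7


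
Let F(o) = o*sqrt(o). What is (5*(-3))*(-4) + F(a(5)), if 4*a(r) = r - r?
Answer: 60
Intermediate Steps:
a(r) = 0 (a(r) = (r - r)/4 = (1/4)*0 = 0)
F(o) = o**(3/2)
(5*(-3))*(-4) + F(a(5)) = (5*(-3))*(-4) + 0**(3/2) = -15*(-4) + 0 = 60 + 0 = 60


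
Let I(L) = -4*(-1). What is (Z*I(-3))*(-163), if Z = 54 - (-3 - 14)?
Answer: -46292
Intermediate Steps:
I(L) = 4
Z = 71 (Z = 54 - 1*(-17) = 54 + 17 = 71)
(Z*I(-3))*(-163) = (71*4)*(-163) = 284*(-163) = -46292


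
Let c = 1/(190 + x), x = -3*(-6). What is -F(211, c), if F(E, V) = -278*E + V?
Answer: 12200863/208 ≈ 58658.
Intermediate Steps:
x = 18
c = 1/208 (c = 1/(190 + 18) = 1/208 ≈ 0.0048077)
F(E, V) = V - 278*E
-F(211, c) = -(1/208 - 278*211) = -(1/208 - 58658) = -1*(-12200863/208) = 12200863/208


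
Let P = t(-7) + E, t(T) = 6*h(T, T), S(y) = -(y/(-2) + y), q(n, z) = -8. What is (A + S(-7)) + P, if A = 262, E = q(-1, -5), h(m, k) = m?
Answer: 431/2 ≈ 215.50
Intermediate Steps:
E = -8
S(y) = -y/2 (S(y) = -(y*(-½) + y) = -(-y/2 + y) = -y/2)
t(T) = 6*T
P = -50 (P = 6*(-7) - 8 = -42 - 8 = -50)
(A + S(-7)) + P = (262 - ½*(-7)) - 50 = (262 + 7/2) - 50 = 531/2 - 50 = 431/2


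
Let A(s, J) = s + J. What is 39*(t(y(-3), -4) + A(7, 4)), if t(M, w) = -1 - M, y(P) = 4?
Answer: 234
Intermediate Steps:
A(s, J) = J + s
39*(t(y(-3), -4) + A(7, 4)) = 39*((-1 - 1*4) + (4 + 7)) = 39*((-1 - 4) + 11) = 39*(-5 + 11) = 39*6 = 234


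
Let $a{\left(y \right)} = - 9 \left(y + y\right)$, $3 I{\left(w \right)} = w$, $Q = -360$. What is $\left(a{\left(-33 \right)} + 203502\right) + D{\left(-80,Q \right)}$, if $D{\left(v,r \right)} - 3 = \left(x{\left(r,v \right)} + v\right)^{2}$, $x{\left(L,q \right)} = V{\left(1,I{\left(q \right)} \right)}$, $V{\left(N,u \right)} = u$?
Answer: $\frac{1939291}{9} \approx 2.1548 \cdot 10^{5}$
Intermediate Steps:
$I{\left(w \right)} = \frac{w}{3}$
$x{\left(L,q \right)} = \frac{q}{3}$
$a{\left(y \right)} = - 18 y$ ($a{\left(y \right)} = - 9 \cdot 2 y = - 18 y$)
$D{\left(v,r \right)} = 3 + \frac{16 v^{2}}{9}$ ($D{\left(v,r \right)} = 3 + \left(\frac{v}{3} + v\right)^{2} = 3 + \left(\frac{4 v}{3}\right)^{2} = 3 + \frac{16 v^{2}}{9}$)
$\left(a{\left(-33 \right)} + 203502\right) + D{\left(-80,Q \right)} = \left(\left(-18\right) \left(-33\right) + 203502\right) + \left(3 + \frac{16 \left(-80\right)^{2}}{9}\right) = \left(594 + 203502\right) + \left(3 + \frac{16}{9} \cdot 6400\right) = 204096 + \left(3 + \frac{102400}{9}\right) = 204096 + \frac{102427}{9} = \frac{1939291}{9}$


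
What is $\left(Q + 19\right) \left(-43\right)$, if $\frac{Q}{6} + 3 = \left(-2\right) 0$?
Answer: $-43$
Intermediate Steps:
$Q = -18$ ($Q = -18 + 6 \left(\left(-2\right) 0\right) = -18 + 6 \cdot 0 = -18 + 0 = -18$)
$\left(Q + 19\right) \left(-43\right) = \left(-18 + 19\right) \left(-43\right) = 1 \left(-43\right) = -43$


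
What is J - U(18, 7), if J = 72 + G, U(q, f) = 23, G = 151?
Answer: 200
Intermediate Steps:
J = 223 (J = 72 + 151 = 223)
J - U(18, 7) = 223 - 1*23 = 223 - 23 = 200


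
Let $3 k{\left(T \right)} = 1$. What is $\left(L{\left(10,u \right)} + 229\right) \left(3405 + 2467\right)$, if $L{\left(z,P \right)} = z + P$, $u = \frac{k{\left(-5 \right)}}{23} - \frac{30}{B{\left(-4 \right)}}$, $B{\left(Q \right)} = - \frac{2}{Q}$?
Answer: $\frac{72530944}{69} \approx 1.0512 \cdot 10^{6}$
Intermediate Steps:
$k{\left(T \right)} = \frac{1}{3}$ ($k{\left(T \right)} = \frac{1}{3} \cdot 1 = \frac{1}{3}$)
$u = - \frac{4139}{69}$ ($u = \frac{1}{3 \cdot 23} - \frac{30}{\left(-2\right) \frac{1}{-4}} = \frac{1}{3} \cdot \frac{1}{23} - \frac{30}{\left(-2\right) \left(- \frac{1}{4}\right)} = \frac{1}{69} - 30 \frac{1}{\frac{1}{2}} = \frac{1}{69} - 60 = - \frac{4139}{69} \approx -59.985$)
$L{\left(z,P \right)} = P + z$
$\left(L{\left(10,u \right)} + 229\right) \left(3405 + 2467\right) = \left(\left(- \frac{4139}{69} + 10\right) + 229\right) \left(3405 + 2467\right) = \left(- \frac{3449}{69} + 229\right) 5872 = \frac{12352}{69} \cdot 5872 = \frac{72530944}{69}$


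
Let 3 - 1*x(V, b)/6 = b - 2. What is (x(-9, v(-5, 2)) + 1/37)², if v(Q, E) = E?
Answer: 444889/1369 ≈ 324.97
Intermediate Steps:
x(V, b) = 30 - 6*b (x(V, b) = 18 - 6*(b - 2) = 18 - 6*(-2 + b) = 18 + (12 - 6*b) = 30 - 6*b)
(x(-9, v(-5, 2)) + 1/37)² = ((30 - 6*2) + 1/37)² = ((30 - 12) + 1/37)² = (18 + 1/37)² = (667/37)² = 444889/1369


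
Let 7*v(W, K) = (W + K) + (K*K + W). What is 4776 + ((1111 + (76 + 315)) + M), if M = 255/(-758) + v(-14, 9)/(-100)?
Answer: 416360163/66325 ≈ 6277.6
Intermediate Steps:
v(W, K) = K/7 + K²/7 + 2*W/7 (v(W, K) = ((W + K) + (K*K + W))/7 = ((K + W) + (K² + W))/7 = ((K + W) + (W + K²))/7 = (K + K² + 2*W)/7 = K/7 + K²/7 + 2*W/7)
M = -28187/66325 (M = 255/(-758) + ((⅐)*9 + (⅐)*9² + (2/7)*(-14))/(-100) = 255*(-1/758) + (9/7 + (⅐)*81 - 4)*(-1/100) = -255/758 + (9/7 + 81/7 - 4)*(-1/100) = -255/758 + (62/7)*(-1/100) = -255/758 - 31/350 = -28187/66325 ≈ -0.42498)
4776 + ((1111 + (76 + 315)) + M) = 4776 + ((1111 + (76 + 315)) - 28187/66325) = 4776 + ((1111 + 391) - 28187/66325) = 4776 + (1502 - 28187/66325) = 4776 + 99591963/66325 = 416360163/66325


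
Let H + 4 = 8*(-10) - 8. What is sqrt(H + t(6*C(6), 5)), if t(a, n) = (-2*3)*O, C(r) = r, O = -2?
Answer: 4*I*sqrt(5) ≈ 8.9443*I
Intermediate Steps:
t(a, n) = 12 (t(a, n) = -2*3*(-2) = -6*(-2) = 12)
H = -92 (H = -4 + (8*(-10) - 8) = -4 + (-80 - 8) = -4 - 88 = -92)
sqrt(H + t(6*C(6), 5)) = sqrt(-92 + 12) = sqrt(-80) = 4*I*sqrt(5)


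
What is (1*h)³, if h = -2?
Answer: -8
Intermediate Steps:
(1*h)³ = (1*(-2))³ = (-2)³ = -8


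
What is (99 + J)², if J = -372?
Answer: 74529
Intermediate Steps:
(99 + J)² = (99 - 372)² = (-273)² = 74529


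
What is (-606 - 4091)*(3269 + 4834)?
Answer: -38059791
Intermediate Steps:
(-606 - 4091)*(3269 + 4834) = -4697*8103 = -38059791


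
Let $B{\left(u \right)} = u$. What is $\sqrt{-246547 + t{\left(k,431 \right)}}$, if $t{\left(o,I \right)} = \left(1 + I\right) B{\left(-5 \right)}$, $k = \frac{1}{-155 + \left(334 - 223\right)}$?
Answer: $i \sqrt{248707} \approx 498.71 i$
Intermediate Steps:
$k = - \frac{1}{44}$ ($k = \frac{1}{-155 + \left(334 - 223\right)} = \frac{1}{-155 + 111} = \frac{1}{-44} = - \frac{1}{44} \approx -0.022727$)
$t{\left(o,I \right)} = -5 - 5 I$ ($t{\left(o,I \right)} = \left(1 + I\right) \left(-5\right) = -5 - 5 I$)
$\sqrt{-246547 + t{\left(k,431 \right)}} = \sqrt{-246547 - 2160} = \sqrt{-248707} = i \sqrt{248707}$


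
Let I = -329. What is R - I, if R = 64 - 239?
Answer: 154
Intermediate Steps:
R = -175
R - I = -175 - 1*(-329) = -175 + 329 = 154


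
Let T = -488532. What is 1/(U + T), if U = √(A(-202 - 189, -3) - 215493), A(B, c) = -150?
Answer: -162844/79554576889 - I*√215643/238663730667 ≈ -2.0469e-6 - 1.9457e-9*I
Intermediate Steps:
U = I*√215643 (U = √(-150 - 215493) = √(-215643) = I*√215643 ≈ 464.37*I)
1/(U + T) = 1/(I*√215643 - 488532) = 1/(-488532 + I*√215643)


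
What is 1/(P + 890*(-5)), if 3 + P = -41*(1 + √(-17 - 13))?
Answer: I/(-4494*I + 41*√30) ≈ -0.00022196 + 1.1092e-5*I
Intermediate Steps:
P = -44 - 41*I*√30 (P = -3 - 41*(1 + √(-17 - 13)) = -3 - 41*(1 + √(-30)) = -3 - 41*(1 + I*√30) = -3 + (-41 - 41*I*√30) = -44 - 41*I*√30 ≈ -44.0 - 224.57*I)
1/(P + 890*(-5)) = 1/((-44 - 41*I*√30) + 890*(-5)) = 1/((-44 - 41*I*√30) - 4450) = 1/(-4494 - 41*I*√30)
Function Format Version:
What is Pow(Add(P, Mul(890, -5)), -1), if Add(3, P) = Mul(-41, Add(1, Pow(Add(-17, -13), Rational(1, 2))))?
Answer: Mul(I, Pow(Add(Mul(-4494, I), Mul(41, Pow(30, Rational(1, 2)))), -1)) ≈ Add(-0.00022196, Mul(1.1092e-5, I))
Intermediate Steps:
P = Add(-44, Mul(-41, I, Pow(30, Rational(1, 2)))) (P = Add(-3, Mul(-41, Add(1, Pow(Add(-17, -13), Rational(1, 2))))) = Add(-3, Mul(-41, Add(1, Pow(-30, Rational(1, 2))))) = Add(-3, Mul(-41, Add(1, Mul(I, Pow(30, Rational(1, 2)))))) = Add(-3, Add(-41, Mul(-41, I, Pow(30, Rational(1, 2))))) = Add(-44, Mul(-41, I, Pow(30, Rational(1, 2)))) ≈ Add(-44.000, Mul(-224.57, I)))
Pow(Add(P, Mul(890, -5)), -1) = Pow(Add(Add(-44, Mul(-41, I, Pow(30, Rational(1, 2)))), Mul(890, -5)), -1) = Pow(Add(Add(-44, Mul(-41, I, Pow(30, Rational(1, 2)))), -4450), -1) = Pow(Add(-4494, Mul(-41, I, Pow(30, Rational(1, 2)))), -1)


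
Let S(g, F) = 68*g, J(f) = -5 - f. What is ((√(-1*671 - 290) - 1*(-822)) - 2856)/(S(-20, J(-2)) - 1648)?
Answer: 1017/1504 - 31*I/3008 ≈ 0.6762 - 0.010306*I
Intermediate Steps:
((√(-1*671 - 290) - 1*(-822)) - 2856)/(S(-20, J(-2)) - 1648) = ((√(-1*671 - 290) - 1*(-822)) - 2856)/(68*(-20) - 1648) = ((√(-671 - 290) + 822) - 2856)/(-1360 - 1648) = ((√(-961) + 822) - 2856)/(-3008) = ((31*I + 822) - 2856)*(-1/3008) = ((822 + 31*I) - 2856)*(-1/3008) = (-2034 + 31*I)*(-1/3008) = 1017/1504 - 31*I/3008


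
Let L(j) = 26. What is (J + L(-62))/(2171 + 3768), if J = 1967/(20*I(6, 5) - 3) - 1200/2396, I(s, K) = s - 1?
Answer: 2659811/345073717 ≈ 0.0077080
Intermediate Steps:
I(s, K) = -1 + s
J = 1149133/58103 (J = 1967/(20*(-1 + 6) - 3) - 1200/2396 = 1967/(20*5 - 3) - 1200*1/2396 = 1967/(100 - 3) - 300/599 = 1967/97 - 300/599 = 1149133/58103 ≈ 19.778)
(J + L(-62))/(2171 + 3768) = (1149133/58103 + 26)/(2171 + 3768) = (2659811/58103)/5939 = (2659811/58103)*(1/5939) = 2659811/345073717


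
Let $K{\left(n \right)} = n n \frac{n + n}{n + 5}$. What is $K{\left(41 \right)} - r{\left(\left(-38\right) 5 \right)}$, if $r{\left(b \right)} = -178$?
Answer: $\frac{73015}{23} \approx 3174.6$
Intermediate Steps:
$K{\left(n \right)} = \frac{2 n^{3}}{5 + n}$ ($K{\left(n \right)} = n^{2} \frac{2 n}{5 + n} = \frac{2 n^{3}}{5 + n}$)
$K{\left(41 \right)} - r{\left(\left(-38\right) 5 \right)} = \frac{2 \cdot 41^{3}}{5 + 41} - -178 = 2 \cdot 68921 \cdot \frac{1}{46} + 178 = \frac{68921}{23} + 178 = \frac{73015}{23}$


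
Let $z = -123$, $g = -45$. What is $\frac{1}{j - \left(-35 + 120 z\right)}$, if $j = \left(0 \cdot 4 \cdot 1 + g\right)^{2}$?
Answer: $\frac{1}{16820} \approx 5.9453 \cdot 10^{-5}$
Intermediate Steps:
$j = 2025$ ($j = \left(0 \cdot 4 \cdot 1 - 45\right)^{2} = \left(0 \cdot 1 - 45\right)^{2} = \left(0 - 45\right)^{2} = \left(-45\right)^{2} = 2025$)
$\frac{1}{j - \left(-35 + 120 z\right)} = \frac{1}{2025 + \left(\left(-120\right) \left(-123\right) + 35\right)} = \frac{1}{2025 + \left(14760 + 35\right)} = \frac{1}{2025 + 14795} = \frac{1}{16820}$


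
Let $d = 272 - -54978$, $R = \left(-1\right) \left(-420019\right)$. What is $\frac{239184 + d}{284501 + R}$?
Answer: $\frac{147217}{352260} \approx 0.41792$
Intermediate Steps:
$R = 420019$
$d = 55250$ ($d = 272 + 54978 = 55250$)
$\frac{239184 + d}{284501 + R} = \frac{239184 + 55250}{284501 + 420019} = \frac{294434}{704520} = 294434 \cdot \frac{1}{704520} = \frac{147217}{352260}$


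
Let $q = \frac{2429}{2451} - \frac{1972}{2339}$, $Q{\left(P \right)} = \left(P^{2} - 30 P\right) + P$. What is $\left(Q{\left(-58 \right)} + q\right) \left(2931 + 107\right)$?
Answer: $\frac{87886320085214}{5732889} \approx 1.533 \cdot 10^{7}$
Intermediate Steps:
$Q{\left(P \right)} = P^{2} - 29 P$
$q = \frac{848059}{5732889}$ ($q = 2429 \cdot \frac{1}{2451} - \frac{1972}{2339} = \frac{2429}{2451} - \frac{1972}{2339} = \frac{848059}{5732889} \approx 0.14793$)
$\left(Q{\left(-58 \right)} + q\right) \left(2931 + 107\right) = \left(- 58 \left(-29 - 58\right) + \frac{848059}{5732889}\right) \left(2931 + 107\right) = \left(\left(-58\right) \left(-87\right) + \frac{848059}{5732889}\right) 3038 = \left(5046 + \frac{848059}{5732889}\right) 3038 = \frac{28929005953}{5732889} \cdot 3038 = \frac{87886320085214}{5732889}$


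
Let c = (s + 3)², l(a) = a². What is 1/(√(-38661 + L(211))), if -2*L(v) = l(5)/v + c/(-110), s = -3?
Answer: -I*√6884916074/16314967 ≈ -0.0050858*I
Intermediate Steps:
c = 0 (c = (-3 + 3)² = 0² = 0)
L(v) = -25/(2*v) (L(v) = -(5²/v + 0/(-110))/2 = -(25/v + 0*(-1/110))/2 = -(25/v + 0)/2 = -25/(2*v))
1/(√(-38661 + L(211))) = 1/(√(-38661 - 25/2/211)) = 1/(√(-38661 - 25/2*1/211)) = 1/(√(-38661 - 25/422)) = 1/(√(-16314967/422)) = 1/(I*√6884916074/422) = -I*√6884916074/16314967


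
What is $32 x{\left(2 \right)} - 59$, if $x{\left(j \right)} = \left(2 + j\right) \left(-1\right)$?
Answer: $-187$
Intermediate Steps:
$x{\left(j \right)} = -2 - j$
$32 x{\left(2 \right)} - 59 = 32 \left(-2 - 2\right) - 59 = 32 \left(-4\right) - 59 = -128 - 59 = -187$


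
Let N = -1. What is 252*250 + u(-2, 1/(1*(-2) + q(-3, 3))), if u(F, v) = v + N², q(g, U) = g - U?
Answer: 504007/8 ≈ 63001.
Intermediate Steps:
u(F, v) = 1 + v (u(F, v) = v + (-1)² = v + 1 = 1 + v)
252*250 + u(-2, 1/(1*(-2) + q(-3, 3))) = 252*250 + (1 + 1/(1*(-2) + (-3 - 1*3))) = 63000 + (1 + 1/(-2 + (-3 - 3))) = 63000 + (1 + 1/(-2 - 6)) = 63000 + (1 + 1/(-8)) = 63000 + (1 - ⅛) = 63000 + 7/8 = 504007/8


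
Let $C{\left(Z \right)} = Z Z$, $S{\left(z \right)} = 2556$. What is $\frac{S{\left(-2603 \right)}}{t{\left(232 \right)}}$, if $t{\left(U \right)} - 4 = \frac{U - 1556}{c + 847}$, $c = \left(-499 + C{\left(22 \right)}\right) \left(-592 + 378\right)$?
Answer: $\frac{288047}{414} \approx 695.77$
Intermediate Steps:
$C{\left(Z \right)} = Z^{2}$
$c = 3210$ ($c = \left(-499 + 22^{2}\right) \left(-592 + 378\right) = \left(-499 + 484\right) \left(-214\right) = \left(-15\right) \left(-214\right) = 3210$)
$t{\left(U \right)} = \frac{14672}{4057} + \frac{U}{4057}$ ($t{\left(U \right)} = 4 + \frac{U - 1556}{3210 + 847} = 4 + \frac{-1556 + U}{4057} = 4 + \left(-1556 + U\right) \frac{1}{4057} = 4 + \left(- \frac{1556}{4057} + \frac{U}{4057}\right) = \frac{14672}{4057} + \frac{U}{4057}$)
$\frac{S{\left(-2603 \right)}}{t{\left(232 \right)}} = \frac{2556}{\frac{14672}{4057} + \frac{1}{4057} \cdot 232} = \frac{2556}{\frac{14672}{4057} + \frac{232}{4057}} = \frac{2556}{\frac{14904}{4057}} = 2556 \cdot \frac{4057}{14904} = \frac{288047}{414}$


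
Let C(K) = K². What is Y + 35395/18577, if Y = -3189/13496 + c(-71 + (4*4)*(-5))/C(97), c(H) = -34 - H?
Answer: 3966519067067/2358979241528 ≈ 1.6815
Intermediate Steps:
Y = -28426269/126983864 (Y = -3189/13496 + (-34 - (-71 + (4*4)*(-5)))/(97²) = -3189*1/13496 + (-34 - (-71 + 16*(-5)))/9409 = -3189/13496 + (-34 - (-71 - 80))*(1/9409) = -3189/13496 + (-34 - 1*(-151))*(1/9409) = -3189/13496 + (-34 + 151)*(1/9409) = -3189/13496 + 117*(1/9409) = -3189/13496 + 117/9409 = -28426269/126983864 ≈ -0.22386)
Y + 35395/18577 = -28426269/126983864 + 35395/18577 = 3966519067067/2358979241528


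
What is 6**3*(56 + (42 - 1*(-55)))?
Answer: 33048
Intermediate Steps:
6**3*(56 + (42 - 1*(-55))) = 216*(56 + (42 + 55)) = 216*(56 + 97) = 216*153 = 33048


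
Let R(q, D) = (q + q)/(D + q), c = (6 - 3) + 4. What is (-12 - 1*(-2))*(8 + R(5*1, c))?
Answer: -265/3 ≈ -88.333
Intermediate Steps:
c = 7 (c = 3 + 4 = 7)
R(q, D) = 2*q/(D + q) (R(q, D) = (2*q)/(D + q) = 2*q/(D + q))
(-12 - 1*(-2))*(8 + R(5*1, c)) = (-12 - 1*(-2))*(8 + 2*(5*1)/(7 + 5*1)) = (-12 + 2)*(8 + 2*5/(7 + 5)) = -10*(8 + 2*5/12) = -10*(8 + 2*5*(1/12)) = -10*(8 + ⅚) = -10*53/6 = -265/3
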